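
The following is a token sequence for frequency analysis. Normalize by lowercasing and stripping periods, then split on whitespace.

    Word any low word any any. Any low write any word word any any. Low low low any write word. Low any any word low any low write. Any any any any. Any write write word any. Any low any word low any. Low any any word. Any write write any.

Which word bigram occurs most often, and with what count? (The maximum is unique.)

"any any", 10 times

Bigram frequencies (highest first):
  any any: 10
  any low: 6
  low any: 6
  word any: 5
  any word: 4
  write any: 3
  … (8 more, each ≤ 3)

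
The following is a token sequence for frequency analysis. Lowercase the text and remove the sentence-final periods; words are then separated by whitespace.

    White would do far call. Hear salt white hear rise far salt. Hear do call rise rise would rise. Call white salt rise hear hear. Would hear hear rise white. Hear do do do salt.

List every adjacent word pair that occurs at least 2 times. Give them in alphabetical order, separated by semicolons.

Bigram counts meeting the condition (at least 2 times):
  do do: 2
  hear do: 2
  hear hear: 2
  hear rise: 2
  white hear: 2

do do; hear do; hear hear; hear rise; white hear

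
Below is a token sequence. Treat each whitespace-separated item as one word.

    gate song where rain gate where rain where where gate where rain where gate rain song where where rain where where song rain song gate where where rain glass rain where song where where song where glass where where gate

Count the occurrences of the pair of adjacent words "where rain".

Scanning the 39 overlapping bigram windows for "where rain":
  position 3–4: where rain
  position 6–7: where rain
  position 11–12: where rain
  position 18–19: where rain
  position 27–28: where rain

5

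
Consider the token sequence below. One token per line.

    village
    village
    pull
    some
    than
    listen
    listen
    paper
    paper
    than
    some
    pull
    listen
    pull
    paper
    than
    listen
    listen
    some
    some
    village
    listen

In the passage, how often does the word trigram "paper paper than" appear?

Scanning the 20 overlapping trigram windows for "paper paper than":
  position 8–10: paper paper than

1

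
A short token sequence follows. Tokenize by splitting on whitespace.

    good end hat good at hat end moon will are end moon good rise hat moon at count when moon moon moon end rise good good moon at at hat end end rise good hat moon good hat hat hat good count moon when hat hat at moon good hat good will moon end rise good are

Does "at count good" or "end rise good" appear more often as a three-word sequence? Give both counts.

"at count good": 0 occurrences
"end rise good": 3 occurrences

"end rise good" (3 vs 0)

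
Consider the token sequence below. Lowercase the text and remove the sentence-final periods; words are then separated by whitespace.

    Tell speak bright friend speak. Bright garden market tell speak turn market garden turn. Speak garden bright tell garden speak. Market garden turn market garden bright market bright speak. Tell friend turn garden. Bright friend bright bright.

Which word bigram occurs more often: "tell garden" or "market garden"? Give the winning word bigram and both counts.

"market garden" (3 vs 1)

"tell garden": 1 occurrence
"market garden": 3 occurrences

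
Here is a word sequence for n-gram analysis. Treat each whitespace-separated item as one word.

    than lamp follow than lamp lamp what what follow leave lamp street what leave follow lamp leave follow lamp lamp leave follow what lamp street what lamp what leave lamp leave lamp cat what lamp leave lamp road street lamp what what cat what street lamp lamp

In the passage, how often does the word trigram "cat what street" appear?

1

Scanning the 45 overlapping trigram windows for "cat what street":
  position 43–45: cat what street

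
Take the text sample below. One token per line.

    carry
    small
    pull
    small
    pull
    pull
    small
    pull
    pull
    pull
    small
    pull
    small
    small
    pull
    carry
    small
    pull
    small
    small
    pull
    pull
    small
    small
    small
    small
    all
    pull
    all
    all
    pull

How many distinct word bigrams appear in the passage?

10

31 tokens → 30 bigram windows in total.
Repeated bigrams (each contributes count−1 duplicates):
  small pull: 7
  pull small: 6
  small small: 5
  pull pull: 4
  all pull: 2
  carry small: 2
20 duplicate windows → 30 − 20 = 10 distinct.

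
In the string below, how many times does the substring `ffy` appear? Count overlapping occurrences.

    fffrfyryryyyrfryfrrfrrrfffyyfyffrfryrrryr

Sliding a length-3 window over the 41 characters (39 positions):
  position 25–27: ffy

1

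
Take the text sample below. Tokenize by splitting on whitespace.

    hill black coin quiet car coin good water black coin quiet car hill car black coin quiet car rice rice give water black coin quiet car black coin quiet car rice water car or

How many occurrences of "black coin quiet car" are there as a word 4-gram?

5

Scanning the 31 overlapping 4-gram windows for "black coin quiet car":
  position 2–5: black coin quiet car
  position 9–12: black coin quiet car
  position 15–18: black coin quiet car
  position 23–26: black coin quiet car
  position 27–30: black coin quiet car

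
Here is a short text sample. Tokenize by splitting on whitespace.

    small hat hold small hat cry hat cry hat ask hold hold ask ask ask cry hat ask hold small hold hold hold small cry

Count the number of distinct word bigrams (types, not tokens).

25 tokens → 24 bigram windows in total.
Repeated bigrams (each contributes count−1 duplicates):
  cry hat: 3
  hold hold: 3
  hold small: 3
  ask ask: 2
  ask hold: 2
  hat ask: 2
  hat cry: 2
  small hat: 2
11 duplicate windows → 24 − 11 = 13 distinct.

13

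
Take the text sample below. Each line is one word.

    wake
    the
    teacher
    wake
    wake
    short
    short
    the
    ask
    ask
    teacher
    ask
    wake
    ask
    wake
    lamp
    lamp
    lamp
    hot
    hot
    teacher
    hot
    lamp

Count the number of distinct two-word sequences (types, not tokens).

20

23 tokens → 22 bigram windows in total.
Repeated bigrams (each contributes count−1 duplicates):
  ask wake: 2
  lamp lamp: 2
2 duplicate windows → 22 − 2 = 20 distinct.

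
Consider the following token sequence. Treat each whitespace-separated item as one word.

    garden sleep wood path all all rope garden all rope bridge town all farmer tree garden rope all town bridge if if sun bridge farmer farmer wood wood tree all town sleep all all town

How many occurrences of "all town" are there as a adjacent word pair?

Scanning the 34 overlapping bigram windows for "all town":
  position 18–19: all town
  position 30–31: all town
  position 34–35: all town

3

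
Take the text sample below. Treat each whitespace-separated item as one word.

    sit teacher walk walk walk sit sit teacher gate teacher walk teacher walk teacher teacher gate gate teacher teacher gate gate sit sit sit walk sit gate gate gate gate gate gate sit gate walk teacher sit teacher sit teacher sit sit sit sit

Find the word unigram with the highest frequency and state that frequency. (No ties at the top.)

"sit", 14 times

Unigram frequencies (highest first):
  sit: 14
  gate: 12
  teacher: 11
  walk: 7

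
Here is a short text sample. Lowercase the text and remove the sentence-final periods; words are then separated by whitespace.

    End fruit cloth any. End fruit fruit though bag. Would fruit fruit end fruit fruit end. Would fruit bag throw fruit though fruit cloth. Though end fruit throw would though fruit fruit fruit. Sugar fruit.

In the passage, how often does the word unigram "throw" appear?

2

Scanning the 35 tokens for "throw":
  position 20: throw
  position 28: throw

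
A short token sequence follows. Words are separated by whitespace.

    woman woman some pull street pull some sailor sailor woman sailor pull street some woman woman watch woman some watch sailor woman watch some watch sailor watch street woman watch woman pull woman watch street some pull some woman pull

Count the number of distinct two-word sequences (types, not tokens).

40 tokens → 39 bigram windows in total.
Repeated bigrams (each contributes count−1 duplicates):
  woman watch: 4
  pull some: 2
  pull street: 2
  sailor woman: 2
  some pull: 2
  some watch: 2
  some woman: 2
  street some: 2
  … (6 more repeated)
16 duplicate windows → 39 − 16 = 23 distinct.

23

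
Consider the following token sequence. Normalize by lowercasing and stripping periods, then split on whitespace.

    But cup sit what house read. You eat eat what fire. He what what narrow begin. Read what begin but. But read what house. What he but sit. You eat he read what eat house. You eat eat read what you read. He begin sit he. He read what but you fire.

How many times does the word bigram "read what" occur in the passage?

Scanning the 51 overlapping bigram windows for "read what":
  position 17–18: read what
  position 22–23: read what
  position 32–33: read what
  position 39–40: read what
  position 48–49: read what

5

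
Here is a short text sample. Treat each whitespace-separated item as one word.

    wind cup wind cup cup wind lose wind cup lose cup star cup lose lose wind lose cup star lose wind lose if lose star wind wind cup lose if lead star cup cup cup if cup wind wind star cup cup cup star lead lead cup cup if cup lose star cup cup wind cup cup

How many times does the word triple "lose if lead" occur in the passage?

Scanning the 55 overlapping trigram windows for "lose if lead":
  position 29–31: lose if lead

1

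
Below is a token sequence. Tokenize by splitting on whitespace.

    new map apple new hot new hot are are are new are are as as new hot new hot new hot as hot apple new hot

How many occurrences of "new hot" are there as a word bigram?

Scanning the 25 overlapping bigram windows for "new hot":
  position 4–5: new hot
  position 6–7: new hot
  position 16–17: new hot
  position 18–19: new hot
  position 20–21: new hot
  position 25–26: new hot

6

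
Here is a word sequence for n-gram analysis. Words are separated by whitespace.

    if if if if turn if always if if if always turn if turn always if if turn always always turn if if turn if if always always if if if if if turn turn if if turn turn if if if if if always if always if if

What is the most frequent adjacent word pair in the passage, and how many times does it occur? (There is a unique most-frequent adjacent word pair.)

Bigram frequencies (highest first):
  if if: 18
  if turn: 6
  turn if: 6
  if always: 5
  always if: 5
  always turn: 2
  … (3 more, each ≤ 2)

"if if", 18 times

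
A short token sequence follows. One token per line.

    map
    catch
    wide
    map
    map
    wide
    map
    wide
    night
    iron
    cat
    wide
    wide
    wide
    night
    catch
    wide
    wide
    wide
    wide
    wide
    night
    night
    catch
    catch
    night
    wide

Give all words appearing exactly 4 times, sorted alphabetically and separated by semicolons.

Unigram counts meeting the condition (exactly 4 times):
  catch: 4
  map: 4

catch; map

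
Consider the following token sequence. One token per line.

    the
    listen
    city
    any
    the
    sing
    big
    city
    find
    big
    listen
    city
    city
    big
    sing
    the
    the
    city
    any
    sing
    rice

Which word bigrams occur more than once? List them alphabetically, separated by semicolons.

Bigram counts meeting the condition (more than once):
  city any: 2
  listen city: 2

city any; listen city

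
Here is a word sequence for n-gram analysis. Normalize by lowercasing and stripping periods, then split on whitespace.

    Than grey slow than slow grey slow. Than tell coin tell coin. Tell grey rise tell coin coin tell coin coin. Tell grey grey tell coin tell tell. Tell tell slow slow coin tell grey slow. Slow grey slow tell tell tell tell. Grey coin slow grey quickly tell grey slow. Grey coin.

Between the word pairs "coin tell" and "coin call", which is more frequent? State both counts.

"coin tell" (6 vs 0)

"coin tell": 6 occurrences
"coin call": 0 occurrences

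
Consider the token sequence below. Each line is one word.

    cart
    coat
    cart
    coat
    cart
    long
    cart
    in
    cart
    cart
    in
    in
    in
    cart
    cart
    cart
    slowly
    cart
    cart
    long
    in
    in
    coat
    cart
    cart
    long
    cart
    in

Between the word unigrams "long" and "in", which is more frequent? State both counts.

"long": 3 occurrences
"in": 7 occurrences

"in" (7 vs 3)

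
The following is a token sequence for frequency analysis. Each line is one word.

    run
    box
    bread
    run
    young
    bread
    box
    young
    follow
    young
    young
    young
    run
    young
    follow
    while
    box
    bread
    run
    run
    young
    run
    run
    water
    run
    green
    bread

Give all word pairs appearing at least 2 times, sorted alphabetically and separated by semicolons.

Bigram counts meeting the condition (at least 2 times):
  box bread: 2
  bread run: 2
  run run: 2
  run young: 3
  young follow: 2
  young run: 2
  young young: 2

box bread; bread run; run run; run young; young follow; young run; young young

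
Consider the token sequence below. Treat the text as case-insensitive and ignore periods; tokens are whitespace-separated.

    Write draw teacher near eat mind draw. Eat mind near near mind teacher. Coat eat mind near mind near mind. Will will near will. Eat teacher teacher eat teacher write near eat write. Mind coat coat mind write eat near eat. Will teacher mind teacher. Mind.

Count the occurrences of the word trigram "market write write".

Scanning the 44 overlapping trigram windows for "market write write":
  (none found)

0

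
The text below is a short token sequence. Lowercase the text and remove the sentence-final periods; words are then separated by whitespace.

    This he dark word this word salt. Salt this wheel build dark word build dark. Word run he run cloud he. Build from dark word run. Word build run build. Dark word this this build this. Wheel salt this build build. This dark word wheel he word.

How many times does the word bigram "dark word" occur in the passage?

Scanning the 46 overlapping bigram windows for "dark word":
  position 3–4: dark word
  position 12–13: dark word
  position 15–16: dark word
  position 24–25: dark word
  position 31–32: dark word
  position 43–44: dark word

6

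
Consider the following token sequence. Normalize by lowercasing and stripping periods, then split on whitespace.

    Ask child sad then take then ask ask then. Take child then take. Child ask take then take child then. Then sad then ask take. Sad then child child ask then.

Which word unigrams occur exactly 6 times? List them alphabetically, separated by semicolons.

ask; child; take

Unigram counts meeting the condition (exactly 6 times):
  ask: 6
  child: 6
  take: 6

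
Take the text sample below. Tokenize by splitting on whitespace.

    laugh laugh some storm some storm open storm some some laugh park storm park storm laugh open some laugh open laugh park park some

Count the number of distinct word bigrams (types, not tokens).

24 tokens → 23 bigram windows in total.
Repeated bigrams (each contributes count−1 duplicates):
  laugh open: 2
  laugh park: 2
  park storm: 2
  some laugh: 2
  some storm: 2
  storm some: 2
6 duplicate windows → 23 − 6 = 17 distinct.

17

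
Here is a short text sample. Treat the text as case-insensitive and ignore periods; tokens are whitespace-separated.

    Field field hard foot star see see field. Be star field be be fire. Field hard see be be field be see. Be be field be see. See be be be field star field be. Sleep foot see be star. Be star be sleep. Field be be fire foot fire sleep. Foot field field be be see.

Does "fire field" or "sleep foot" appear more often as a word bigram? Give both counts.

"sleep foot" (2 vs 1)

"fire field": 1 occurrence
"sleep foot": 2 occurrences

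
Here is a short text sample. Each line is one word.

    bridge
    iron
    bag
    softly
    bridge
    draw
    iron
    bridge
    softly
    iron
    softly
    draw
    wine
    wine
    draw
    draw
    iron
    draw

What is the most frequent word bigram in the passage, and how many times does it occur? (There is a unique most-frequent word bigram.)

Bigram frequencies (highest first):
  draw iron: 2
  bridge iron: 1
  iron bag: 1
  bag softly: 1
  softly bridge: 1
  bridge draw: 1
  … (10 more, each ≤ 1)

"draw iron", 2 times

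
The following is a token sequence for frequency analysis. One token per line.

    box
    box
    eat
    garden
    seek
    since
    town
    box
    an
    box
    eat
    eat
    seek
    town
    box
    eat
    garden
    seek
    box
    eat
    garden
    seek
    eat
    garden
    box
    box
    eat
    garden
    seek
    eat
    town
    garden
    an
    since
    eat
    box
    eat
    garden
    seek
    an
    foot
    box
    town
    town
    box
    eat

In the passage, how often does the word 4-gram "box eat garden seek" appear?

5

Scanning the 43 overlapping 4-gram windows for "box eat garden seek":
  position 2–5: box eat garden seek
  position 15–18: box eat garden seek
  position 19–22: box eat garden seek
  position 26–29: box eat garden seek
  position 36–39: box eat garden seek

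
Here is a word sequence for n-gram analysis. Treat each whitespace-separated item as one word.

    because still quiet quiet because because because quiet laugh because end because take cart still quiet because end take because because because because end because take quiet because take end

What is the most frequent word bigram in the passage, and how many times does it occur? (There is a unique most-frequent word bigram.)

Bigram frequencies (highest first):
  because because: 5
  quiet because: 3
  because end: 3
  because take: 3
  still quiet: 2
  end because: 2
  … (11 more, each ≤ 1)

"because because", 5 times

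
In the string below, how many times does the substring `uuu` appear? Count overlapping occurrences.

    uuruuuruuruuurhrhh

2

Sliding a length-3 window over the 18 characters (16 positions):
  position 4–6: uuu
  position 11–13: uuu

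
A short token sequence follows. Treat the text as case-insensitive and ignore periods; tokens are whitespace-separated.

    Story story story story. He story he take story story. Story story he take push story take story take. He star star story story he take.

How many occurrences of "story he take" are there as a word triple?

Scanning the 24 overlapping trigram windows for "story he take":
  position 6–8: story he take
  position 12–14: story he take
  position 24–26: story he take

3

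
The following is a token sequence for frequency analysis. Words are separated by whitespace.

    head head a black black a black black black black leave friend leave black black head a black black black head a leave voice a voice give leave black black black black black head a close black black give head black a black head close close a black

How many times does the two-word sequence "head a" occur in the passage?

4

Scanning the 47 overlapping bigram windows for "head a":
  position 2–3: head a
  position 16–17: head a
  position 21–22: head a
  position 34–35: head a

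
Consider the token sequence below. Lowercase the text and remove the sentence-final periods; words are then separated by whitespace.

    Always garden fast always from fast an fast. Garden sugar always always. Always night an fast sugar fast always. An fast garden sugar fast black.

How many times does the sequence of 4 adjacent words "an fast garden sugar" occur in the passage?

Scanning the 22 overlapping 4-gram windows for "an fast garden sugar":
  position 7–10: an fast garden sugar
  position 20–23: an fast garden sugar

2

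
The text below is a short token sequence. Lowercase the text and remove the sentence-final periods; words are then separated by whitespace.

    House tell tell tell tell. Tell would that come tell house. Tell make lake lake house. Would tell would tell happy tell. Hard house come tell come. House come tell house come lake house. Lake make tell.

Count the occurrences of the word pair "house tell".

2

Scanning the 36 overlapping bigram windows for "house tell":
  position 1–2: house tell
  position 11–12: house tell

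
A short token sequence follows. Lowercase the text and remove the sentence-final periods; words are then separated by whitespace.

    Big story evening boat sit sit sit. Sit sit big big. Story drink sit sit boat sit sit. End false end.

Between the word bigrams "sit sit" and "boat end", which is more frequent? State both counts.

"sit sit": 6 occurrences
"boat end": 0 occurrences

"sit sit" (6 vs 0)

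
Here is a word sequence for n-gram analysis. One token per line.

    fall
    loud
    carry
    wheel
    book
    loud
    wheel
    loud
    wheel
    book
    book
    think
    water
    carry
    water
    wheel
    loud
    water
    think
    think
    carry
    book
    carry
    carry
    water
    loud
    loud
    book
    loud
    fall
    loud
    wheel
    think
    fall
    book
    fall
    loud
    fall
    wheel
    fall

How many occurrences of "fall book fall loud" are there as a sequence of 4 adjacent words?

1

Scanning the 37 overlapping 4-gram windows for "fall book fall loud":
  position 34–37: fall book fall loud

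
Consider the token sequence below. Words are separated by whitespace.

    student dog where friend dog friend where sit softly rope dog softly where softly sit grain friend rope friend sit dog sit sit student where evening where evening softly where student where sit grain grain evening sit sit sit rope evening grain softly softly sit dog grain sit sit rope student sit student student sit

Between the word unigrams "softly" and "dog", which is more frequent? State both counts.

"softly" (6 vs 5)

"softly": 6 occurrences
"dog": 5 occurrences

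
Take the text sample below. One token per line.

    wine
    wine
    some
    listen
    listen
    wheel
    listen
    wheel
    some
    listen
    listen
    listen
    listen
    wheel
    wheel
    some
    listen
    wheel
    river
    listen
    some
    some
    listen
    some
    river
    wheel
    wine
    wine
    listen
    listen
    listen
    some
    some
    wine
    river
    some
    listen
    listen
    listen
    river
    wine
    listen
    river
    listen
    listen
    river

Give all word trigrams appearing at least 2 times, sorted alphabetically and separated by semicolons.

Trigram counts meeting the condition (at least 2 times):
  listen listen listen: 4
  listen listen river: 2
  listen listen wheel: 2
  listen some some: 2
  some listen listen: 3
  wheel some listen: 2

listen listen listen; listen listen river; listen listen wheel; listen some some; some listen listen; wheel some listen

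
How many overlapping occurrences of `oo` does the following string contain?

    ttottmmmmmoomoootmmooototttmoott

6

Sliding a length-2 window over the 32 characters (31 positions):
  position 11–12: oo
  position 14–15: oo
  position 15–16: oo
  position 20–21: oo
  position 21–22: oo
  position 29–30: oo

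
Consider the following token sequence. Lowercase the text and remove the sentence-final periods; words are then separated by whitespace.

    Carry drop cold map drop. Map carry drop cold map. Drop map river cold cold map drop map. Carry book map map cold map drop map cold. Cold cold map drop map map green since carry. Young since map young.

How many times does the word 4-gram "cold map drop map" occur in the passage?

Scanning the 37 overlapping 4-gram windows for "cold map drop map":
  position 3–6: cold map drop map
  position 9–12: cold map drop map
  position 15–18: cold map drop map
  position 23–26: cold map drop map
  position 29–32: cold map drop map

5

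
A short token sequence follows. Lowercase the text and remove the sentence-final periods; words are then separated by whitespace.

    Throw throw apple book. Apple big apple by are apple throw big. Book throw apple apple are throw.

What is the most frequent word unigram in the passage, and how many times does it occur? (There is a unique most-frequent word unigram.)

"apple", 6 times

Unigram frequencies (highest first):
  apple: 6
  throw: 5
  book: 2
  big: 2
  are: 2
  by: 1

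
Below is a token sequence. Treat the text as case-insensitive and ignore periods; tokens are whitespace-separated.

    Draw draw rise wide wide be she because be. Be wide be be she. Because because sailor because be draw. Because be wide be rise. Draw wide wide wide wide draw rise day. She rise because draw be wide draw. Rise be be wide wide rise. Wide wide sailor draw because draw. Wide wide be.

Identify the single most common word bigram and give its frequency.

"wide wide", 7 times

Bigram frequencies (highest first):
  wide wide: 7
  wide be: 4
  be wide: 4
  draw rise: 3
  because be: 3
  be be: 3
  … (23 more, each ≤ 2)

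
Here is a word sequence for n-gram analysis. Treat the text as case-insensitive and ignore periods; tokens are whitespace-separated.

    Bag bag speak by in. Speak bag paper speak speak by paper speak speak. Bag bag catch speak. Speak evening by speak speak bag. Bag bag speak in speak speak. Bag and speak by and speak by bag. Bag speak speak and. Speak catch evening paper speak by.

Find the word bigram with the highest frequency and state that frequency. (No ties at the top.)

Bigram frequencies (highest first):
  speak speak: 6
  bag bag: 5
  speak by: 5
  speak bag: 4
  bag speak: 3
  paper speak: 3
  … (18 more, each ≤ 3)

"speak speak", 6 times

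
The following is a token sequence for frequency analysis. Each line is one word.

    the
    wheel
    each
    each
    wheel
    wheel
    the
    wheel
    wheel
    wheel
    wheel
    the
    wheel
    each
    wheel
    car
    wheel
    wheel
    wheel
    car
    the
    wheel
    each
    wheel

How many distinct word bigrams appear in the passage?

9

24 tokens → 23 bigram windows in total.
Repeated bigrams (each contributes count−1 duplicates):
  wheel wheel: 6
  the wheel: 4
  each wheel: 3
  wheel each: 3
  wheel car: 2
  wheel the: 2
14 duplicate windows → 23 − 14 = 9 distinct.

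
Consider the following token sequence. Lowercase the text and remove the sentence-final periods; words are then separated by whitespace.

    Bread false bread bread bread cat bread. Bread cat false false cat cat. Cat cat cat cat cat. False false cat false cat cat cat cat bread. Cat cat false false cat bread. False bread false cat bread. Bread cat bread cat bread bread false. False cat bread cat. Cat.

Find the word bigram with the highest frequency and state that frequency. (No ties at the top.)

Bigram frequencies (highest first):
  cat cat: 11
  cat bread: 7
  bread cat: 6
  false cat: 6
  bread bread: 5
  bread false: 4
  … (3 more, each ≤ 4)

"cat cat", 11 times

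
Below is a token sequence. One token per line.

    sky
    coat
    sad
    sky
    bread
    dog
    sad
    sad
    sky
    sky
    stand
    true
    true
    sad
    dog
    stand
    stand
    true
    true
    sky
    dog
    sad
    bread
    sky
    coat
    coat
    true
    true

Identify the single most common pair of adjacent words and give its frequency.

Bigram frequencies (highest first):
  true true: 3
  sky coat: 2
  sad sky: 2
  dog sad: 2
  stand true: 2
  coat sad: 1
  … (15 more, each ≤ 1)

"true true", 3 times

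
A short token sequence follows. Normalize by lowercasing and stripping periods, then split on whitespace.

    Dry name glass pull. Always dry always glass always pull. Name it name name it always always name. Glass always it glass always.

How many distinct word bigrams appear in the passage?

18

23 tokens → 22 bigram windows in total.
Repeated bigrams (each contributes count−1 duplicates):
  glass always: 3
  name glass: 2
  name it: 2
4 duplicate windows → 22 − 4 = 18 distinct.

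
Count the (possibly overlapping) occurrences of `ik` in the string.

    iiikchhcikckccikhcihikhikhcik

6

Sliding a length-2 window over the 29 characters (28 positions):
  position 3–4: ik
  position 9–10: ik
  position 15–16: ik
  position 21–22: ik
  position 24–25: ik
  position 28–29: ik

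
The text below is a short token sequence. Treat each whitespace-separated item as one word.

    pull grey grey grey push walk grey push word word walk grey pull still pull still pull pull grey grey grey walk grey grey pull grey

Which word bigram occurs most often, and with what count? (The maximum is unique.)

Bigram frequencies (highest first):
  grey grey: 5
  pull grey: 3
  walk grey: 3
  grey push: 2
  grey pull: 2
  pull still: 2
  … (7 more, each ≤ 2)

"grey grey", 5 times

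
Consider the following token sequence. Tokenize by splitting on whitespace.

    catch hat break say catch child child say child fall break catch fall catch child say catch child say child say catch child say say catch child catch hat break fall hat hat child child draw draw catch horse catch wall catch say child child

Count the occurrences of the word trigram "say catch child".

4

Scanning the 43 overlapping trigram windows for "say catch child":
  position 4–6: say catch child
  position 16–18: say catch child
  position 21–23: say catch child
  position 25–27: say catch child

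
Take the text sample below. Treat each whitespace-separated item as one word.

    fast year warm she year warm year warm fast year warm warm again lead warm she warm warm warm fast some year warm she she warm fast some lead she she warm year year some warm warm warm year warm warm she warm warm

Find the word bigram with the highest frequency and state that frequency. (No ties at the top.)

Bigram frequencies (highest first):
  warm warm: 7
  year warm: 6
  warm she: 4
  she warm: 4
  warm year: 3
  warm fast: 3
  … (13 more, each ≤ 2)

"warm warm", 7 times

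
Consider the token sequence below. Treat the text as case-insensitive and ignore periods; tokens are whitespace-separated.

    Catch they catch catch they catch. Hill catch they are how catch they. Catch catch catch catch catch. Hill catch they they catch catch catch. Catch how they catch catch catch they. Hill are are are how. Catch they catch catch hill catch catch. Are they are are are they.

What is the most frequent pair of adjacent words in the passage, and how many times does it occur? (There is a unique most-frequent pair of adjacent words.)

Bigram frequencies (highest first):
  catch catch: 12
  catch they: 7
  they catch: 6
  are are: 4
  catch hill: 3
  hill catch: 3
  … (10 more, each ≤ 2)

"catch catch", 12 times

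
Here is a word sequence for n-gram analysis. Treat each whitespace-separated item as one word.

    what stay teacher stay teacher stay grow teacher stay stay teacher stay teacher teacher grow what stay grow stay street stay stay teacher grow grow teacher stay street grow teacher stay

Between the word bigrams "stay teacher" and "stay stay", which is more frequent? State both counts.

"stay teacher": 5 occurrences
"stay stay": 2 occurrences

"stay teacher" (5 vs 2)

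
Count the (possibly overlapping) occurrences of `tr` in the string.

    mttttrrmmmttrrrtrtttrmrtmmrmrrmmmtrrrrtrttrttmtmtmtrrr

Sliding a length-2 window over the 54 characters (53 positions):
  position 5–6: tr
  position 12–13: tr
  position 16–17: tr
  position 20–21: tr
  position 34–35: tr
  position 39–40: tr
  position 42–43: tr
  position 51–52: tr

8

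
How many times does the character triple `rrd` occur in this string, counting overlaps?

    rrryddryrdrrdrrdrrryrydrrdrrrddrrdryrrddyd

6

Sliding a length-3 window over the 42 characters (40 positions):
  position 11–13: rrd
  position 14–16: rrd
  position 24–26: rrd
  position 28–30: rrd
  position 32–34: rrd
  position 37–39: rrd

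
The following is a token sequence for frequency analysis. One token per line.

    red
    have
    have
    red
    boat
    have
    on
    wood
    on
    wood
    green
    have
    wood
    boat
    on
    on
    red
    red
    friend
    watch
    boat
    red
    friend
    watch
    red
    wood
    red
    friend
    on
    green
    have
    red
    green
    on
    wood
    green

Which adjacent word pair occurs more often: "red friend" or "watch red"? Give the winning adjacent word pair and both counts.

"red friend": 3 occurrences
"watch red": 1 occurrence

"red friend" (3 vs 1)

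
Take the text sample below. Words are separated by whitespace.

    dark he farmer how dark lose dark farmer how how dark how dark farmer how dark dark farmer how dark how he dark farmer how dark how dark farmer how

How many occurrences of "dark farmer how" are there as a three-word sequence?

Scanning the 28 overlapping trigram windows for "dark farmer how":
  position 7–9: dark farmer how
  position 13–15: dark farmer how
  position 17–19: dark farmer how
  position 23–25: dark farmer how
  position 28–30: dark farmer how

5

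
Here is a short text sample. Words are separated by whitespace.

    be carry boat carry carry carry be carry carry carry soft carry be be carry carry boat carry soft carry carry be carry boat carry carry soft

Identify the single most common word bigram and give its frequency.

Bigram frequencies (highest first):
  carry carry: 7
  be carry: 4
  carry boat: 3
  boat carry: 3
  carry be: 3
  carry soft: 3
  … (2 more, each ≤ 2)

"carry carry", 7 times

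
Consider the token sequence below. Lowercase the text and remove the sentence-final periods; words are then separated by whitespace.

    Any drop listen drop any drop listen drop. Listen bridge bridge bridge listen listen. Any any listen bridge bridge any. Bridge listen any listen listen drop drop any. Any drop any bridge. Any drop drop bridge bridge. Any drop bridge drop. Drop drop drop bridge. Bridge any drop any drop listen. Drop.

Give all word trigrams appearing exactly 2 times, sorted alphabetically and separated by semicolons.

any drop any; drop any drop; drop bridge bridge; drop drop bridge; drop drop drop; listen bridge bridge

Trigram counts meeting the condition (exactly 2 times):
  any drop any: 2
  drop any drop: 2
  drop bridge bridge: 2
  drop drop bridge: 2
  drop drop drop: 2
  listen bridge bridge: 2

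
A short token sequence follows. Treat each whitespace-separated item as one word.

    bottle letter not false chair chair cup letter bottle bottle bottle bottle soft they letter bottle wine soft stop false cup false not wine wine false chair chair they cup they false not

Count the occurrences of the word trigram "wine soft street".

0

Scanning the 31 overlapping trigram windows for "wine soft street":
  (none found)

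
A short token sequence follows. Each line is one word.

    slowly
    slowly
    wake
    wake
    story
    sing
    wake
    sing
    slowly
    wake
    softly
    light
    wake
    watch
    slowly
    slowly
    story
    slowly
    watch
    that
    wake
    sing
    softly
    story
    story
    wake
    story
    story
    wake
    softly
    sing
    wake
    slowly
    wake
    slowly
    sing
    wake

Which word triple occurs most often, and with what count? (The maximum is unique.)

Trigram frequencies (highest first):
  story story wake: 2
  slowly slowly wake: 1
  slowly wake wake: 1
  wake wake story: 1
  wake story sing: 1
  story sing wake: 1
  … (28 more, each ≤ 1)

"story story wake", 2 times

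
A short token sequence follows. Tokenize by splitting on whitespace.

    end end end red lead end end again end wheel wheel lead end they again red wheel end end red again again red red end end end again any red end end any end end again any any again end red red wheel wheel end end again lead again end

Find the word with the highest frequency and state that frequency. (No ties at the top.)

Unigram frequencies (highest first):
  end: 20
  again: 9
  red: 8
  wheel: 5
  any: 4
  lead: 3
  … (1 more, each ≤ 1)

"end", 20 times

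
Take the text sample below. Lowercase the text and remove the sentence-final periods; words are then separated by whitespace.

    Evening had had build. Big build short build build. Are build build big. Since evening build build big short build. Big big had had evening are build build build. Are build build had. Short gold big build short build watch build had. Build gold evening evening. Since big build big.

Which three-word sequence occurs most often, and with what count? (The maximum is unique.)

Trigram frequencies (highest first):
  are build build: 3
  big build short: 2
  build short build: 2
  build build are: 2
  build are build: 2
  build build big: 2
  … (35 more, each ≤ 1)

"are build build", 3 times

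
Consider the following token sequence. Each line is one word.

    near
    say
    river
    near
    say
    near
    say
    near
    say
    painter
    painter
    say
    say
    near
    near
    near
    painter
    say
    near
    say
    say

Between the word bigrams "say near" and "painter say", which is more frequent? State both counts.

"say near": 4 occurrences
"painter say": 2 occurrences

"say near" (4 vs 2)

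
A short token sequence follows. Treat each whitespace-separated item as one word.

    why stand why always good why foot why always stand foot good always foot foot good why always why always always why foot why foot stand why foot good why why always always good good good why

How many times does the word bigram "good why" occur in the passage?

Scanning the 36 overlapping bigram windows for "good why":
  position 5–6: good why
  position 16–17: good why
  position 29–30: good why
  position 36–37: good why

4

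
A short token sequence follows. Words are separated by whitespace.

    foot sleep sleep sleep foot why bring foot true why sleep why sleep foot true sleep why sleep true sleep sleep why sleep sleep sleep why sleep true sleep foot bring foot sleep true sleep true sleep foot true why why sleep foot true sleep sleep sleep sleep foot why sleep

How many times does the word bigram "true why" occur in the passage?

2

Scanning the 50 overlapping bigram windows for "true why":
  position 9–10: true why
  position 39–40: true why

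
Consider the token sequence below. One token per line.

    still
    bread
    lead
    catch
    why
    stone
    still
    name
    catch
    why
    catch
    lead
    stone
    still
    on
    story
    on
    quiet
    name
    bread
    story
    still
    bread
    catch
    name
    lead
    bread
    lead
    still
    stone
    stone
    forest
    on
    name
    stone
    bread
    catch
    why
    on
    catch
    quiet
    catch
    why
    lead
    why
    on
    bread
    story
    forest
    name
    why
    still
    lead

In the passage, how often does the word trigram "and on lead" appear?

0

Scanning the 51 overlapping trigram windows for "and on lead":
  (none found)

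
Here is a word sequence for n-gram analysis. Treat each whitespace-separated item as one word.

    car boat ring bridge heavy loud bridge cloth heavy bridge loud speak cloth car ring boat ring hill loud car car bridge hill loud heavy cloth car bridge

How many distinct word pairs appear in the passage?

28 tokens → 27 bigram windows in total.
Repeated bigrams (each contributes count−1 duplicates):
  boat ring: 2
  car bridge: 2
  cloth car: 2
  hill loud: 2
4 duplicate windows → 27 − 4 = 23 distinct.

23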